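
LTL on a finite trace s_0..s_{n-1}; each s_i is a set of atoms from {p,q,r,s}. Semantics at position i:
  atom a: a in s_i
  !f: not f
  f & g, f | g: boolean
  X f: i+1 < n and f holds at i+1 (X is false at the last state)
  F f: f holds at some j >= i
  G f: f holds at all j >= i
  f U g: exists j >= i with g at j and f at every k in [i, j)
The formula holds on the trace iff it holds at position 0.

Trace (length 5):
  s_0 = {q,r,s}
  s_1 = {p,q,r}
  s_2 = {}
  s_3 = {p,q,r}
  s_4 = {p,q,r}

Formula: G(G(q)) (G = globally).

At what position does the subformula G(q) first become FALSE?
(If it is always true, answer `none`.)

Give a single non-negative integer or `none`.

Answer: 0

Derivation:
s_0={q,r,s}: G(q)=False q=True
s_1={p,q,r}: G(q)=False q=True
s_2={}: G(q)=False q=False
s_3={p,q,r}: G(q)=True q=True
s_4={p,q,r}: G(q)=True q=True
G(G(q)) holds globally = False
First violation at position 0.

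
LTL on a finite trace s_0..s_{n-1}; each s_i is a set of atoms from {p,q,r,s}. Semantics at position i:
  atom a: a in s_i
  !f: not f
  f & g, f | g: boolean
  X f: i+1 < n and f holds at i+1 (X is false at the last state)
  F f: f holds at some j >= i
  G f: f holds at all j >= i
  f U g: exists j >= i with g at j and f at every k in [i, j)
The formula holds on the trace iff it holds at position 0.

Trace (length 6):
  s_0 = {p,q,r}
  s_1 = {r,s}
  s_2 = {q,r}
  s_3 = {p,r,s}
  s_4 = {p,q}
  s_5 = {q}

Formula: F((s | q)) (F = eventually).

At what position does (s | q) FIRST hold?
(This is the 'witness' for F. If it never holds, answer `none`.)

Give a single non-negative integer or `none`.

s_0={p,q,r}: (s | q)=True s=False q=True
s_1={r,s}: (s | q)=True s=True q=False
s_2={q,r}: (s | q)=True s=False q=True
s_3={p,r,s}: (s | q)=True s=True q=False
s_4={p,q}: (s | q)=True s=False q=True
s_5={q}: (s | q)=True s=False q=True
F((s | q)) holds; first witness at position 0.

Answer: 0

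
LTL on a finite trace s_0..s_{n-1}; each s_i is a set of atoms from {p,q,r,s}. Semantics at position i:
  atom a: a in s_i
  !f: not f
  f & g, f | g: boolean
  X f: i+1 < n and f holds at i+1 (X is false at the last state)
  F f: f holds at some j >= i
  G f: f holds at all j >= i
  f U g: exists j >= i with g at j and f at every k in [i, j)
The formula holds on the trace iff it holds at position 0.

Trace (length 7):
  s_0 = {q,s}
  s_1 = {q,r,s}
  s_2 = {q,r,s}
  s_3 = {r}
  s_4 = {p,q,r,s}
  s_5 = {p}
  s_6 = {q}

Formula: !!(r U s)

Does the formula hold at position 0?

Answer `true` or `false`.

Answer: true

Derivation:
s_0={q,s}: !!(r U s)=True !(r U s)=False (r U s)=True r=False s=True
s_1={q,r,s}: !!(r U s)=True !(r U s)=False (r U s)=True r=True s=True
s_2={q,r,s}: !!(r U s)=True !(r U s)=False (r U s)=True r=True s=True
s_3={r}: !!(r U s)=True !(r U s)=False (r U s)=True r=True s=False
s_4={p,q,r,s}: !!(r U s)=True !(r U s)=False (r U s)=True r=True s=True
s_5={p}: !!(r U s)=False !(r U s)=True (r U s)=False r=False s=False
s_6={q}: !!(r U s)=False !(r U s)=True (r U s)=False r=False s=False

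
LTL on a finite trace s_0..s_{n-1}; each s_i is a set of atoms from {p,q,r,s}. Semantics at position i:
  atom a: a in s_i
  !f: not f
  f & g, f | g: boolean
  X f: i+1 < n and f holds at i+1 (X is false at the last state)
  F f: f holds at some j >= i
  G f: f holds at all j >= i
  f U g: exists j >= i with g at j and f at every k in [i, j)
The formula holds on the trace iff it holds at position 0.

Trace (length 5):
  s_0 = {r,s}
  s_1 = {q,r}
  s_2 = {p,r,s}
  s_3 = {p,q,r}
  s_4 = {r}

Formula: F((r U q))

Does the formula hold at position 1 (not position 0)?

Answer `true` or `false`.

Answer: true

Derivation:
s_0={r,s}: F((r U q))=True (r U q)=True r=True q=False
s_1={q,r}: F((r U q))=True (r U q)=True r=True q=True
s_2={p,r,s}: F((r U q))=True (r U q)=True r=True q=False
s_3={p,q,r}: F((r U q))=True (r U q)=True r=True q=True
s_4={r}: F((r U q))=False (r U q)=False r=True q=False
Evaluating at position 1: result = True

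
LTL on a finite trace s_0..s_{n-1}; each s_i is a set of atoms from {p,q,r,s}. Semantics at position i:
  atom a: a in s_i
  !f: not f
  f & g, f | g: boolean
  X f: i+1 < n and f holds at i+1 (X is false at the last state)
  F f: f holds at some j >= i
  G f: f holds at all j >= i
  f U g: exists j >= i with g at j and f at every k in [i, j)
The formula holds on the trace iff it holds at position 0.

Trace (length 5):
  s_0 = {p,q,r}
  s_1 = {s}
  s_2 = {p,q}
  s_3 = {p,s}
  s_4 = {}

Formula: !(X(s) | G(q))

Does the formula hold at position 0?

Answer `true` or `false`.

s_0={p,q,r}: !(X(s) | G(q))=False (X(s) | G(q))=True X(s)=True s=False G(q)=False q=True
s_1={s}: !(X(s) | G(q))=True (X(s) | G(q))=False X(s)=False s=True G(q)=False q=False
s_2={p,q}: !(X(s) | G(q))=False (X(s) | G(q))=True X(s)=True s=False G(q)=False q=True
s_3={p,s}: !(X(s) | G(q))=True (X(s) | G(q))=False X(s)=False s=True G(q)=False q=False
s_4={}: !(X(s) | G(q))=True (X(s) | G(q))=False X(s)=False s=False G(q)=False q=False

Answer: false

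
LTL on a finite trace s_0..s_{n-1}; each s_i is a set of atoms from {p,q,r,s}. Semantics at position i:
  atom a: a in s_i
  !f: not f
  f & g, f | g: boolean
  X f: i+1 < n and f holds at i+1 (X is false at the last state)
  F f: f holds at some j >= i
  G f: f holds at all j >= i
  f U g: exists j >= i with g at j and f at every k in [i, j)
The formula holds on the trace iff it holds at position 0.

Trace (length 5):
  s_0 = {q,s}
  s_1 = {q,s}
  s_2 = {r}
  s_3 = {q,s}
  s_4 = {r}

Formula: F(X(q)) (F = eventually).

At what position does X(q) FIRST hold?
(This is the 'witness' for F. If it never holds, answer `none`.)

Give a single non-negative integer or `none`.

s_0={q,s}: X(q)=True q=True
s_1={q,s}: X(q)=False q=True
s_2={r}: X(q)=True q=False
s_3={q,s}: X(q)=False q=True
s_4={r}: X(q)=False q=False
F(X(q)) holds; first witness at position 0.

Answer: 0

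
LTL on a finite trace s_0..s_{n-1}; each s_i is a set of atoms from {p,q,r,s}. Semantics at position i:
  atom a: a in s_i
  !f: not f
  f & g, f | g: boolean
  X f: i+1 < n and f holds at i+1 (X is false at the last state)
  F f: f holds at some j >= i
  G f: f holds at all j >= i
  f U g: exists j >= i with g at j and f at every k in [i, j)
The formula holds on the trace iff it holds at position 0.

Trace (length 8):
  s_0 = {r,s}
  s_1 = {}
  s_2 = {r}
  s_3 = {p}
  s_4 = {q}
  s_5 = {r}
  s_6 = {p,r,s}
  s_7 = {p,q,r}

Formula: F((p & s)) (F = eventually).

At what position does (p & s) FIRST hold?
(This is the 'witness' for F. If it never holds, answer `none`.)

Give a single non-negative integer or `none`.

Answer: 6

Derivation:
s_0={r,s}: (p & s)=False p=False s=True
s_1={}: (p & s)=False p=False s=False
s_2={r}: (p & s)=False p=False s=False
s_3={p}: (p & s)=False p=True s=False
s_4={q}: (p & s)=False p=False s=False
s_5={r}: (p & s)=False p=False s=False
s_6={p,r,s}: (p & s)=True p=True s=True
s_7={p,q,r}: (p & s)=False p=True s=False
F((p & s)) holds; first witness at position 6.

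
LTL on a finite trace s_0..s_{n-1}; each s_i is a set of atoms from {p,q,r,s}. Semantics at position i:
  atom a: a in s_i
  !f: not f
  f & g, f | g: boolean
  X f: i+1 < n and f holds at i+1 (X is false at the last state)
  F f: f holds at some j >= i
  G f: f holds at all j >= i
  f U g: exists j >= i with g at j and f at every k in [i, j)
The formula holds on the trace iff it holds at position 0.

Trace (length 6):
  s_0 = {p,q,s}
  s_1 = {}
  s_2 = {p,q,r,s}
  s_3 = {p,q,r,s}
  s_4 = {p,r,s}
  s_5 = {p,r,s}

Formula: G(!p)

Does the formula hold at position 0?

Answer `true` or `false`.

s_0={p,q,s}: G(!p)=False !p=False p=True
s_1={}: G(!p)=False !p=True p=False
s_2={p,q,r,s}: G(!p)=False !p=False p=True
s_3={p,q,r,s}: G(!p)=False !p=False p=True
s_4={p,r,s}: G(!p)=False !p=False p=True
s_5={p,r,s}: G(!p)=False !p=False p=True

Answer: false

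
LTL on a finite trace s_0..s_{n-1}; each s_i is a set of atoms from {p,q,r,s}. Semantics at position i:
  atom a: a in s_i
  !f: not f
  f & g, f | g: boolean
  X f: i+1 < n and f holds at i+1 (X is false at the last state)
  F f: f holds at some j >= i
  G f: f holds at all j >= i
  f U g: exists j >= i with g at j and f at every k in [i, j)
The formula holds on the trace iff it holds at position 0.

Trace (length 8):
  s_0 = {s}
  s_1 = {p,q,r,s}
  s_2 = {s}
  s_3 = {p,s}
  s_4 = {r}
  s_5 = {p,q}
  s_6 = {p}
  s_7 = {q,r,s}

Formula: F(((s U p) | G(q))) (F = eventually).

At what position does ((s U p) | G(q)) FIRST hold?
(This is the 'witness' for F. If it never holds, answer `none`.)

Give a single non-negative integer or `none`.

s_0={s}: ((s U p) | G(q))=True (s U p)=True s=True p=False G(q)=False q=False
s_1={p,q,r,s}: ((s U p) | G(q))=True (s U p)=True s=True p=True G(q)=False q=True
s_2={s}: ((s U p) | G(q))=True (s U p)=True s=True p=False G(q)=False q=False
s_3={p,s}: ((s U p) | G(q))=True (s U p)=True s=True p=True G(q)=False q=False
s_4={r}: ((s U p) | G(q))=False (s U p)=False s=False p=False G(q)=False q=False
s_5={p,q}: ((s U p) | G(q))=True (s U p)=True s=False p=True G(q)=False q=True
s_6={p}: ((s U p) | G(q))=True (s U p)=True s=False p=True G(q)=False q=False
s_7={q,r,s}: ((s U p) | G(q))=True (s U p)=False s=True p=False G(q)=True q=True
F(((s U p) | G(q))) holds; first witness at position 0.

Answer: 0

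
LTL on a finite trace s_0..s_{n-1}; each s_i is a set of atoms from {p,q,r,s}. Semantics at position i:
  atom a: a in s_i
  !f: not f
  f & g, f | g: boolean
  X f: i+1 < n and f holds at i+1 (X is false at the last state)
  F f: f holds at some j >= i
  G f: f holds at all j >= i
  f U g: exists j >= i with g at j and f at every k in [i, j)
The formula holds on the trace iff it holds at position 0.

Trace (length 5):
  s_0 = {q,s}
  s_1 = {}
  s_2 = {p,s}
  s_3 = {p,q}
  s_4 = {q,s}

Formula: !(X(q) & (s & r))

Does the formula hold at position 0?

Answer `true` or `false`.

Answer: true

Derivation:
s_0={q,s}: !(X(q) & (s & r))=True (X(q) & (s & r))=False X(q)=False q=True (s & r)=False s=True r=False
s_1={}: !(X(q) & (s & r))=True (X(q) & (s & r))=False X(q)=False q=False (s & r)=False s=False r=False
s_2={p,s}: !(X(q) & (s & r))=True (X(q) & (s & r))=False X(q)=True q=False (s & r)=False s=True r=False
s_3={p,q}: !(X(q) & (s & r))=True (X(q) & (s & r))=False X(q)=True q=True (s & r)=False s=False r=False
s_4={q,s}: !(X(q) & (s & r))=True (X(q) & (s & r))=False X(q)=False q=True (s & r)=False s=True r=False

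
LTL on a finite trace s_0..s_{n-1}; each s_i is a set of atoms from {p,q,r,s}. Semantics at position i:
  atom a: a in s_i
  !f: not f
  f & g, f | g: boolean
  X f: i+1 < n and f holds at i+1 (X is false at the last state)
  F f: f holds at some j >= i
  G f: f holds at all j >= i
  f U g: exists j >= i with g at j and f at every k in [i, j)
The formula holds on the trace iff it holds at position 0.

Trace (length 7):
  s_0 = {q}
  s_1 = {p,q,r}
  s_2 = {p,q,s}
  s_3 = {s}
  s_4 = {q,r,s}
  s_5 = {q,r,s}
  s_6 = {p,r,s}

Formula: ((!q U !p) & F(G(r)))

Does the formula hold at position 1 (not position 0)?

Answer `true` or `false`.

Answer: false

Derivation:
s_0={q}: ((!q U !p) & F(G(r)))=True (!q U !p)=True !q=False q=True !p=True p=False F(G(r))=True G(r)=False r=False
s_1={p,q,r}: ((!q U !p) & F(G(r)))=False (!q U !p)=False !q=False q=True !p=False p=True F(G(r))=True G(r)=False r=True
s_2={p,q,s}: ((!q U !p) & F(G(r)))=False (!q U !p)=False !q=False q=True !p=False p=True F(G(r))=True G(r)=False r=False
s_3={s}: ((!q U !p) & F(G(r)))=True (!q U !p)=True !q=True q=False !p=True p=False F(G(r))=True G(r)=False r=False
s_4={q,r,s}: ((!q U !p) & F(G(r)))=True (!q U !p)=True !q=False q=True !p=True p=False F(G(r))=True G(r)=True r=True
s_5={q,r,s}: ((!q U !p) & F(G(r)))=True (!q U !p)=True !q=False q=True !p=True p=False F(G(r))=True G(r)=True r=True
s_6={p,r,s}: ((!q U !p) & F(G(r)))=False (!q U !p)=False !q=True q=False !p=False p=True F(G(r))=True G(r)=True r=True
Evaluating at position 1: result = False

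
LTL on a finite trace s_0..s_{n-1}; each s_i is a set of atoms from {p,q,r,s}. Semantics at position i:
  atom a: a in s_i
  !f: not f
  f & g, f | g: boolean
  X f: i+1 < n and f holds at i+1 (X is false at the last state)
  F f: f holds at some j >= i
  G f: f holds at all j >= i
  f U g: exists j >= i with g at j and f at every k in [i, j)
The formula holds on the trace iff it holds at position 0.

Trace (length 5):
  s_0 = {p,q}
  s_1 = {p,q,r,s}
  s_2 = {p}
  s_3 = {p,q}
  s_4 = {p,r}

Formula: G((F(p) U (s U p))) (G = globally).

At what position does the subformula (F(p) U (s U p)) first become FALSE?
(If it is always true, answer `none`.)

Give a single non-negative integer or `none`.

s_0={p,q}: (F(p) U (s U p))=True F(p)=True p=True (s U p)=True s=False
s_1={p,q,r,s}: (F(p) U (s U p))=True F(p)=True p=True (s U p)=True s=True
s_2={p}: (F(p) U (s U p))=True F(p)=True p=True (s U p)=True s=False
s_3={p,q}: (F(p) U (s U p))=True F(p)=True p=True (s U p)=True s=False
s_4={p,r}: (F(p) U (s U p))=True F(p)=True p=True (s U p)=True s=False
G((F(p) U (s U p))) holds globally = True
No violation — formula holds at every position.

Answer: none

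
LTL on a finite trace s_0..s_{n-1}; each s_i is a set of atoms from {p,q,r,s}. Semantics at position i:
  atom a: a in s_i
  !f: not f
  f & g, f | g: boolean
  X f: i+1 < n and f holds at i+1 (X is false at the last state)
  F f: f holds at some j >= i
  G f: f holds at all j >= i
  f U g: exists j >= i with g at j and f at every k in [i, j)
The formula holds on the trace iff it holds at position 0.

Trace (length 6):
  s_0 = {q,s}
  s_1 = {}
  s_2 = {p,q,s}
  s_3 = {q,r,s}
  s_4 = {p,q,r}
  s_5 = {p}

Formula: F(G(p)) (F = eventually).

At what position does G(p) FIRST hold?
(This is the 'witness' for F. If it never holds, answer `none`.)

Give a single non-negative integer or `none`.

s_0={q,s}: G(p)=False p=False
s_1={}: G(p)=False p=False
s_2={p,q,s}: G(p)=False p=True
s_3={q,r,s}: G(p)=False p=False
s_4={p,q,r}: G(p)=True p=True
s_5={p}: G(p)=True p=True
F(G(p)) holds; first witness at position 4.

Answer: 4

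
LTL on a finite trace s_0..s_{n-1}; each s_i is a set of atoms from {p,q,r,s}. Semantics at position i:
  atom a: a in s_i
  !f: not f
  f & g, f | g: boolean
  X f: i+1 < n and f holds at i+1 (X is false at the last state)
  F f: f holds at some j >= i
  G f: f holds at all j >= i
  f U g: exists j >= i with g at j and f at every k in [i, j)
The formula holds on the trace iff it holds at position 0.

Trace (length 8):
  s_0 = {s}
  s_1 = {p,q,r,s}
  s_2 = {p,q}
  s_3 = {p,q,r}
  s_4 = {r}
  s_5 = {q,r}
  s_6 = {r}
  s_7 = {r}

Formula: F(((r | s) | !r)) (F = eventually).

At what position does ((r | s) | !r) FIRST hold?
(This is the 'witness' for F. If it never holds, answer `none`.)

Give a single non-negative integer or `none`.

Answer: 0

Derivation:
s_0={s}: ((r | s) | !r)=True (r | s)=True r=False s=True !r=True
s_1={p,q,r,s}: ((r | s) | !r)=True (r | s)=True r=True s=True !r=False
s_2={p,q}: ((r | s) | !r)=True (r | s)=False r=False s=False !r=True
s_3={p,q,r}: ((r | s) | !r)=True (r | s)=True r=True s=False !r=False
s_4={r}: ((r | s) | !r)=True (r | s)=True r=True s=False !r=False
s_5={q,r}: ((r | s) | !r)=True (r | s)=True r=True s=False !r=False
s_6={r}: ((r | s) | !r)=True (r | s)=True r=True s=False !r=False
s_7={r}: ((r | s) | !r)=True (r | s)=True r=True s=False !r=False
F(((r | s) | !r)) holds; first witness at position 0.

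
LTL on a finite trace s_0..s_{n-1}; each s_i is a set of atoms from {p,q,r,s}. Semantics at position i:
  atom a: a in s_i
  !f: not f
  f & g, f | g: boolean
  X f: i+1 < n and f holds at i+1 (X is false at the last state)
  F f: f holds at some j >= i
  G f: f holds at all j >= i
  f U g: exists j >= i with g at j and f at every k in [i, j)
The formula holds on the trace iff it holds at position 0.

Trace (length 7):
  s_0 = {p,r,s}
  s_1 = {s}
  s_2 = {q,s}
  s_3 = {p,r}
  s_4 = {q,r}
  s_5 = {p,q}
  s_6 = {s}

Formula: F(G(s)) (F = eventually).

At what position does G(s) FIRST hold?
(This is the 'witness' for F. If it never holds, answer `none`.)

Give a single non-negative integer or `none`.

s_0={p,r,s}: G(s)=False s=True
s_1={s}: G(s)=False s=True
s_2={q,s}: G(s)=False s=True
s_3={p,r}: G(s)=False s=False
s_4={q,r}: G(s)=False s=False
s_5={p,q}: G(s)=False s=False
s_6={s}: G(s)=True s=True
F(G(s)) holds; first witness at position 6.

Answer: 6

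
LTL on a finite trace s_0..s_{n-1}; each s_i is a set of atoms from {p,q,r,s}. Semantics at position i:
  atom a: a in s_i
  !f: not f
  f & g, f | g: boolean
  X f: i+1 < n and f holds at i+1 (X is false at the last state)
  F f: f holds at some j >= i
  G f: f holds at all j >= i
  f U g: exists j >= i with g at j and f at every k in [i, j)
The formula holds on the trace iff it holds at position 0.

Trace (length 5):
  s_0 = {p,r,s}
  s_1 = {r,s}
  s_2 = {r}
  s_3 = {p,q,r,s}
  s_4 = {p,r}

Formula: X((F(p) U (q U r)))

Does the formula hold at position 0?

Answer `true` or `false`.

s_0={p,r,s}: X((F(p) U (q U r)))=True (F(p) U (q U r))=True F(p)=True p=True (q U r)=True q=False r=True
s_1={r,s}: X((F(p) U (q U r)))=True (F(p) U (q U r))=True F(p)=True p=False (q U r)=True q=False r=True
s_2={r}: X((F(p) U (q U r)))=True (F(p) U (q U r))=True F(p)=True p=False (q U r)=True q=False r=True
s_3={p,q,r,s}: X((F(p) U (q U r)))=True (F(p) U (q U r))=True F(p)=True p=True (q U r)=True q=True r=True
s_4={p,r}: X((F(p) U (q U r)))=False (F(p) U (q U r))=True F(p)=True p=True (q U r)=True q=False r=True

Answer: true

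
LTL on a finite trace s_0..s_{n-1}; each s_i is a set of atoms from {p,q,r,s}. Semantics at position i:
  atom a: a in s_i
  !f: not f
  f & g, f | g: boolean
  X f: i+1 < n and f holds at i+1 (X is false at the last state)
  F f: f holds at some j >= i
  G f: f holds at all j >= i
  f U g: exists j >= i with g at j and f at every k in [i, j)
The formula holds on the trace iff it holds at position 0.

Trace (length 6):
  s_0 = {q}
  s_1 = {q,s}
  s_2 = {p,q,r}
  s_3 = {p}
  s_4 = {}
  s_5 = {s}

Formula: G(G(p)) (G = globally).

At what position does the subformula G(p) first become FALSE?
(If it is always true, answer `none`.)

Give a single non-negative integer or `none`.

s_0={q}: G(p)=False p=False
s_1={q,s}: G(p)=False p=False
s_2={p,q,r}: G(p)=False p=True
s_3={p}: G(p)=False p=True
s_4={}: G(p)=False p=False
s_5={s}: G(p)=False p=False
G(G(p)) holds globally = False
First violation at position 0.

Answer: 0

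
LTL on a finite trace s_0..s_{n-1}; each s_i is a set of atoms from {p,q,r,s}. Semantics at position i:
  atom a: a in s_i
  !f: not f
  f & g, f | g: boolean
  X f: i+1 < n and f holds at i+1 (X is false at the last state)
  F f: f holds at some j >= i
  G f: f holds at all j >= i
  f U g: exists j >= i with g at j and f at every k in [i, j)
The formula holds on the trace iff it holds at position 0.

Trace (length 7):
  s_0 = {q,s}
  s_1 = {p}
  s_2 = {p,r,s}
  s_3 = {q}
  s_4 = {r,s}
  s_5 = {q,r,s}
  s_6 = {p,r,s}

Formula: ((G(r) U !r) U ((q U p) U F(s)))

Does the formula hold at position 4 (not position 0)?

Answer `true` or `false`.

Answer: true

Derivation:
s_0={q,s}: ((G(r) U !r) U ((q U p) U F(s)))=True (G(r) U !r)=True G(r)=False r=False !r=True ((q U p) U F(s))=True (q U p)=True q=True p=False F(s)=True s=True
s_1={p}: ((G(r) U !r) U ((q U p) U F(s)))=True (G(r) U !r)=True G(r)=False r=False !r=True ((q U p) U F(s))=True (q U p)=True q=False p=True F(s)=True s=False
s_2={p,r,s}: ((G(r) U !r) U ((q U p) U F(s)))=True (G(r) U !r)=False G(r)=False r=True !r=False ((q U p) U F(s))=True (q U p)=True q=False p=True F(s)=True s=True
s_3={q}: ((G(r) U !r) U ((q U p) U F(s)))=True (G(r) U !r)=True G(r)=False r=False !r=True ((q U p) U F(s))=True (q U p)=False q=True p=False F(s)=True s=False
s_4={r,s}: ((G(r) U !r) U ((q U p) U F(s)))=True (G(r) U !r)=False G(r)=True r=True !r=False ((q U p) U F(s))=True (q U p)=False q=False p=False F(s)=True s=True
s_5={q,r,s}: ((G(r) U !r) U ((q U p) U F(s)))=True (G(r) U !r)=False G(r)=True r=True !r=False ((q U p) U F(s))=True (q U p)=True q=True p=False F(s)=True s=True
s_6={p,r,s}: ((G(r) U !r) U ((q U p) U F(s)))=True (G(r) U !r)=False G(r)=True r=True !r=False ((q U p) U F(s))=True (q U p)=True q=False p=True F(s)=True s=True
Evaluating at position 4: result = True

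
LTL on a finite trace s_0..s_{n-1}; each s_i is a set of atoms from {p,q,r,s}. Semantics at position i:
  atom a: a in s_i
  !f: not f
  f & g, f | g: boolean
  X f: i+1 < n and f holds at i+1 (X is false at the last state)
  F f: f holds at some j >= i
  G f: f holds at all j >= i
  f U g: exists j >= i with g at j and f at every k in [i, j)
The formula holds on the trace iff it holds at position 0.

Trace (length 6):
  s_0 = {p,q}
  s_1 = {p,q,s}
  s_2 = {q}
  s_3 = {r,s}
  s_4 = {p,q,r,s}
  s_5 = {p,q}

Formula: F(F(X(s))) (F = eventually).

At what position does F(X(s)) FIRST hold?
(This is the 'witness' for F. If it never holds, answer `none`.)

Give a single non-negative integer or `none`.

Answer: 0

Derivation:
s_0={p,q}: F(X(s))=True X(s)=True s=False
s_1={p,q,s}: F(X(s))=True X(s)=False s=True
s_2={q}: F(X(s))=True X(s)=True s=False
s_3={r,s}: F(X(s))=True X(s)=True s=True
s_4={p,q,r,s}: F(X(s))=False X(s)=False s=True
s_5={p,q}: F(X(s))=False X(s)=False s=False
F(F(X(s))) holds; first witness at position 0.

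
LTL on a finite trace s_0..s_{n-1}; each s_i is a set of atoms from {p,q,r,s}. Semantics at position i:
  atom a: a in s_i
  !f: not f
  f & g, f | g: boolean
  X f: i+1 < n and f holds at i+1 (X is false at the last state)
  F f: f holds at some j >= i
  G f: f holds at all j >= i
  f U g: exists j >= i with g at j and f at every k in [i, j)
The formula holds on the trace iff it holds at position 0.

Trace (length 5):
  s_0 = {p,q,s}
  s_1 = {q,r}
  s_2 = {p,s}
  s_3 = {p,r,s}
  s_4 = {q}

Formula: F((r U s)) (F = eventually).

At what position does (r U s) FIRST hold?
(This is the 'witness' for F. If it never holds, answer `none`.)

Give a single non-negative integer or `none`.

s_0={p,q,s}: (r U s)=True r=False s=True
s_1={q,r}: (r U s)=True r=True s=False
s_2={p,s}: (r U s)=True r=False s=True
s_3={p,r,s}: (r U s)=True r=True s=True
s_4={q}: (r U s)=False r=False s=False
F((r U s)) holds; first witness at position 0.

Answer: 0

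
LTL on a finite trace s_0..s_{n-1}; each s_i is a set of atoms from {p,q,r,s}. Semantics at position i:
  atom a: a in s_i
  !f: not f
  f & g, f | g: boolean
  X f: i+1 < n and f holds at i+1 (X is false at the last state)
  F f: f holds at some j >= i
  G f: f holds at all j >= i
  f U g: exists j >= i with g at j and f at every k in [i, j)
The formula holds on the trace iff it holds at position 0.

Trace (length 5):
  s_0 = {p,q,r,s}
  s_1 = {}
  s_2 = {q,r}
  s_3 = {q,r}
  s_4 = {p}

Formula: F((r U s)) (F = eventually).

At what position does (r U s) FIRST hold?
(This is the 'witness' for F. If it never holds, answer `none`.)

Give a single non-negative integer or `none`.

s_0={p,q,r,s}: (r U s)=True r=True s=True
s_1={}: (r U s)=False r=False s=False
s_2={q,r}: (r U s)=False r=True s=False
s_3={q,r}: (r U s)=False r=True s=False
s_4={p}: (r U s)=False r=False s=False
F((r U s)) holds; first witness at position 0.

Answer: 0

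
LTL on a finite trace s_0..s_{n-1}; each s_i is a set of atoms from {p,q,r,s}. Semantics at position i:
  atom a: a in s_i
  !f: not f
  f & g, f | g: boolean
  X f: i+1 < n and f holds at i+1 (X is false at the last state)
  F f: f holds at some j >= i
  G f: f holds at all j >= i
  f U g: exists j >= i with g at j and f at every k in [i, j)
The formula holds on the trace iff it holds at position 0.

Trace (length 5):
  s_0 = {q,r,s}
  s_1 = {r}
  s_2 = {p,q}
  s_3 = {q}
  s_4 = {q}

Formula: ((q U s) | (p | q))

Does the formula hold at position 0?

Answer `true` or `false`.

s_0={q,r,s}: ((q U s) | (p | q))=True (q U s)=True q=True s=True (p | q)=True p=False
s_1={r}: ((q U s) | (p | q))=False (q U s)=False q=False s=False (p | q)=False p=False
s_2={p,q}: ((q U s) | (p | q))=True (q U s)=False q=True s=False (p | q)=True p=True
s_3={q}: ((q U s) | (p | q))=True (q U s)=False q=True s=False (p | q)=True p=False
s_4={q}: ((q U s) | (p | q))=True (q U s)=False q=True s=False (p | q)=True p=False

Answer: true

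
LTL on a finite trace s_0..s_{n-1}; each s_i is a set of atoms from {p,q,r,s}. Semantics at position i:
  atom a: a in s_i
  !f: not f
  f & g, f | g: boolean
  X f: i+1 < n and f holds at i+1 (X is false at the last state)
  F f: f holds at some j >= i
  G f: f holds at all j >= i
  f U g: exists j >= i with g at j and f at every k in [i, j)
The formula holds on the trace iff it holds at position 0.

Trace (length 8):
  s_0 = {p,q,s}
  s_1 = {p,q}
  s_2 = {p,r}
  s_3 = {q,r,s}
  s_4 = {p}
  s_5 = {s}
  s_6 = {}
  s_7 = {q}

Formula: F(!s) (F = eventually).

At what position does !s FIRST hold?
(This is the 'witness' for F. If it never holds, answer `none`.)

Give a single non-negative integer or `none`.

s_0={p,q,s}: !s=False s=True
s_1={p,q}: !s=True s=False
s_2={p,r}: !s=True s=False
s_3={q,r,s}: !s=False s=True
s_4={p}: !s=True s=False
s_5={s}: !s=False s=True
s_6={}: !s=True s=False
s_7={q}: !s=True s=False
F(!s) holds; first witness at position 1.

Answer: 1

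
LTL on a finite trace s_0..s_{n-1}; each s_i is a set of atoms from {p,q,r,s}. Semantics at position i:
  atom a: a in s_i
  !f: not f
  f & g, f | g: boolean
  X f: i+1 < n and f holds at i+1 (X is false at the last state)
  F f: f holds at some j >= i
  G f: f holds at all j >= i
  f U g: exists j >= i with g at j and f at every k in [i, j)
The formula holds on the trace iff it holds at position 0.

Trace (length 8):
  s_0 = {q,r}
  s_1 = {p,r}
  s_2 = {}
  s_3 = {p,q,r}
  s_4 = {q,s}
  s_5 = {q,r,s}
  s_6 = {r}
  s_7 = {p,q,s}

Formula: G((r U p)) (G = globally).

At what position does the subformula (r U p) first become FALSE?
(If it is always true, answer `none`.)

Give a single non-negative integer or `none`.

s_0={q,r}: (r U p)=True r=True p=False
s_1={p,r}: (r U p)=True r=True p=True
s_2={}: (r U p)=False r=False p=False
s_3={p,q,r}: (r U p)=True r=True p=True
s_4={q,s}: (r U p)=False r=False p=False
s_5={q,r,s}: (r U p)=True r=True p=False
s_6={r}: (r U p)=True r=True p=False
s_7={p,q,s}: (r U p)=True r=False p=True
G((r U p)) holds globally = False
First violation at position 2.

Answer: 2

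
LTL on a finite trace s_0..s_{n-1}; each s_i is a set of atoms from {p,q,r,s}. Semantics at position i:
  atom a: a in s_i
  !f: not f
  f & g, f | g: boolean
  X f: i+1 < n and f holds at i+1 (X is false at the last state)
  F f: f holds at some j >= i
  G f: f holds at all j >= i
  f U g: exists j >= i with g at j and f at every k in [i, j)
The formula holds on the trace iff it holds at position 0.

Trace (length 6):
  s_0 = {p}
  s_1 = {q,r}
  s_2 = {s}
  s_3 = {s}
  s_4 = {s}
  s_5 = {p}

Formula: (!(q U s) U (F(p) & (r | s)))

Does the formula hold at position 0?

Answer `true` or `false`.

Answer: true

Derivation:
s_0={p}: (!(q U s) U (F(p) & (r | s)))=True !(q U s)=True (q U s)=False q=False s=False (F(p) & (r | s))=False F(p)=True p=True (r | s)=False r=False
s_1={q,r}: (!(q U s) U (F(p) & (r | s)))=True !(q U s)=False (q U s)=True q=True s=False (F(p) & (r | s))=True F(p)=True p=False (r | s)=True r=True
s_2={s}: (!(q U s) U (F(p) & (r | s)))=True !(q U s)=False (q U s)=True q=False s=True (F(p) & (r | s))=True F(p)=True p=False (r | s)=True r=False
s_3={s}: (!(q U s) U (F(p) & (r | s)))=True !(q U s)=False (q U s)=True q=False s=True (F(p) & (r | s))=True F(p)=True p=False (r | s)=True r=False
s_4={s}: (!(q U s) U (F(p) & (r | s)))=True !(q U s)=False (q U s)=True q=False s=True (F(p) & (r | s))=True F(p)=True p=False (r | s)=True r=False
s_5={p}: (!(q U s) U (F(p) & (r | s)))=False !(q U s)=True (q U s)=False q=False s=False (F(p) & (r | s))=False F(p)=True p=True (r | s)=False r=False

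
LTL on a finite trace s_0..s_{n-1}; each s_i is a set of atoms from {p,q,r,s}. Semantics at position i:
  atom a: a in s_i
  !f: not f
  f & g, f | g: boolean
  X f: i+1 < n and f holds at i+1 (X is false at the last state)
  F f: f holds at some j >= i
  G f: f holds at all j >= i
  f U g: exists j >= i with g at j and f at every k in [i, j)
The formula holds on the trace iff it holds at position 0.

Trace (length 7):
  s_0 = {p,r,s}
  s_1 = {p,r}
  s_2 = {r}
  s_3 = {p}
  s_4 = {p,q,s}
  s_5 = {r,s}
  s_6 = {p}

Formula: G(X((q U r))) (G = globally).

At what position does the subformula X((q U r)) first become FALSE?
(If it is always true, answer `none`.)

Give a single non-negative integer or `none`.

Answer: 2

Derivation:
s_0={p,r,s}: X((q U r))=True (q U r)=True q=False r=True
s_1={p,r}: X((q U r))=True (q U r)=True q=False r=True
s_2={r}: X((q U r))=False (q U r)=True q=False r=True
s_3={p}: X((q U r))=True (q U r)=False q=False r=False
s_4={p,q,s}: X((q U r))=True (q U r)=True q=True r=False
s_5={r,s}: X((q U r))=False (q U r)=True q=False r=True
s_6={p}: X((q U r))=False (q U r)=False q=False r=False
G(X((q U r))) holds globally = False
First violation at position 2.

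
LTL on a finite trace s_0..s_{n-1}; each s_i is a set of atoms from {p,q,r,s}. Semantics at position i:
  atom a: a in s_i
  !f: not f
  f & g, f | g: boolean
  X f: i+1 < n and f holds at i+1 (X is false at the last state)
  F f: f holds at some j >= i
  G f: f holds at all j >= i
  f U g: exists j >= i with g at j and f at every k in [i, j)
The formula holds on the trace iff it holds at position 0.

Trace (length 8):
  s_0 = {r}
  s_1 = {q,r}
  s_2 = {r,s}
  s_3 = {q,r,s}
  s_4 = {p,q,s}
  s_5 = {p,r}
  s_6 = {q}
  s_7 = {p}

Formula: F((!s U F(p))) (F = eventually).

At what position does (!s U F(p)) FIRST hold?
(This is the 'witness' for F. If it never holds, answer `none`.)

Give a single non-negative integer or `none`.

s_0={r}: (!s U F(p))=True !s=True s=False F(p)=True p=False
s_1={q,r}: (!s U F(p))=True !s=True s=False F(p)=True p=False
s_2={r,s}: (!s U F(p))=True !s=False s=True F(p)=True p=False
s_3={q,r,s}: (!s U F(p))=True !s=False s=True F(p)=True p=False
s_4={p,q,s}: (!s U F(p))=True !s=False s=True F(p)=True p=True
s_5={p,r}: (!s U F(p))=True !s=True s=False F(p)=True p=True
s_6={q}: (!s U F(p))=True !s=True s=False F(p)=True p=False
s_7={p}: (!s U F(p))=True !s=True s=False F(p)=True p=True
F((!s U F(p))) holds; first witness at position 0.

Answer: 0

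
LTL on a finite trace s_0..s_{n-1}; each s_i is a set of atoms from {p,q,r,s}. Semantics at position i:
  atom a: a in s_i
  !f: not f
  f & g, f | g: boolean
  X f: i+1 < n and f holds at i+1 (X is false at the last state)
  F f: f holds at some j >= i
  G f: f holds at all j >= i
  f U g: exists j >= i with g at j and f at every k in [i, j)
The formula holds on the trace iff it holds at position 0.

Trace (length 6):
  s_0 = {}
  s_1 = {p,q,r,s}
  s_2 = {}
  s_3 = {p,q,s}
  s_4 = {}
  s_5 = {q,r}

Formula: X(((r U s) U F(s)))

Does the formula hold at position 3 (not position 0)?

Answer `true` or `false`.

s_0={}: X(((r U s) U F(s)))=True ((r U s) U F(s))=True (r U s)=False r=False s=False F(s)=True
s_1={p,q,r,s}: X(((r U s) U F(s)))=True ((r U s) U F(s))=True (r U s)=True r=True s=True F(s)=True
s_2={}: X(((r U s) U F(s)))=True ((r U s) U F(s))=True (r U s)=False r=False s=False F(s)=True
s_3={p,q,s}: X(((r U s) U F(s)))=False ((r U s) U F(s))=True (r U s)=True r=False s=True F(s)=True
s_4={}: X(((r U s) U F(s)))=False ((r U s) U F(s))=False (r U s)=False r=False s=False F(s)=False
s_5={q,r}: X(((r U s) U F(s)))=False ((r U s) U F(s))=False (r U s)=False r=True s=False F(s)=False
Evaluating at position 3: result = False

Answer: false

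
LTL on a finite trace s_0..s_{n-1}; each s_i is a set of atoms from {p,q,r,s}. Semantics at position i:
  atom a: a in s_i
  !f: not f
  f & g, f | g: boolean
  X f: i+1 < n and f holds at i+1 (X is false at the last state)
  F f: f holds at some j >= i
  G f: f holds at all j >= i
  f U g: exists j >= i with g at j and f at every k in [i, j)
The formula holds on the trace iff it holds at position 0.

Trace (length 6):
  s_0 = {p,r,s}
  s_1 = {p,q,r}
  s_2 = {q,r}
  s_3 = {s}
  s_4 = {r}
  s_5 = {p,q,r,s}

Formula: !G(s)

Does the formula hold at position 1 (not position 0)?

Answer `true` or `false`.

s_0={p,r,s}: !G(s)=True G(s)=False s=True
s_1={p,q,r}: !G(s)=True G(s)=False s=False
s_2={q,r}: !G(s)=True G(s)=False s=False
s_3={s}: !G(s)=True G(s)=False s=True
s_4={r}: !G(s)=True G(s)=False s=False
s_5={p,q,r,s}: !G(s)=False G(s)=True s=True
Evaluating at position 1: result = True

Answer: true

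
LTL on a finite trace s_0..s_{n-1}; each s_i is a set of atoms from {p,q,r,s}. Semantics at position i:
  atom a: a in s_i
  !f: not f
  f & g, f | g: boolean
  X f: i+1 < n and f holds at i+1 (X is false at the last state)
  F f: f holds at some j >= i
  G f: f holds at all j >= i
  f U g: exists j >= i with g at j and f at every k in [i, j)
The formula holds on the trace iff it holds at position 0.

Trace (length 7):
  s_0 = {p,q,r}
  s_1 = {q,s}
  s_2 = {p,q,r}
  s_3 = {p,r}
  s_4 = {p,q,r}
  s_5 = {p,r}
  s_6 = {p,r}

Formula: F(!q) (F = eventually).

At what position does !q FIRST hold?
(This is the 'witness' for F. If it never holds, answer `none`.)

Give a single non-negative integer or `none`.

s_0={p,q,r}: !q=False q=True
s_1={q,s}: !q=False q=True
s_2={p,q,r}: !q=False q=True
s_3={p,r}: !q=True q=False
s_4={p,q,r}: !q=False q=True
s_5={p,r}: !q=True q=False
s_6={p,r}: !q=True q=False
F(!q) holds; first witness at position 3.

Answer: 3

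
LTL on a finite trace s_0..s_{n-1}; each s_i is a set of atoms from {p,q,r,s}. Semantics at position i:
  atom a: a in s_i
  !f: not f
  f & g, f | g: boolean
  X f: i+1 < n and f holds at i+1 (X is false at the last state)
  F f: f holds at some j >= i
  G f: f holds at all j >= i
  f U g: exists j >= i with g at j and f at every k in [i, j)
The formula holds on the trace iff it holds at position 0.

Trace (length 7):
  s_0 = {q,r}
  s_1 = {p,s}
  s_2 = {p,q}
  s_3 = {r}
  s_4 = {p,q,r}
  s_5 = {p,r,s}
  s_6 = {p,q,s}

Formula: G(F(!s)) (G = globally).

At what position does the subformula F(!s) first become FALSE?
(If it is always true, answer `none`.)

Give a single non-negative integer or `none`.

s_0={q,r}: F(!s)=True !s=True s=False
s_1={p,s}: F(!s)=True !s=False s=True
s_2={p,q}: F(!s)=True !s=True s=False
s_3={r}: F(!s)=True !s=True s=False
s_4={p,q,r}: F(!s)=True !s=True s=False
s_5={p,r,s}: F(!s)=False !s=False s=True
s_6={p,q,s}: F(!s)=False !s=False s=True
G(F(!s)) holds globally = False
First violation at position 5.

Answer: 5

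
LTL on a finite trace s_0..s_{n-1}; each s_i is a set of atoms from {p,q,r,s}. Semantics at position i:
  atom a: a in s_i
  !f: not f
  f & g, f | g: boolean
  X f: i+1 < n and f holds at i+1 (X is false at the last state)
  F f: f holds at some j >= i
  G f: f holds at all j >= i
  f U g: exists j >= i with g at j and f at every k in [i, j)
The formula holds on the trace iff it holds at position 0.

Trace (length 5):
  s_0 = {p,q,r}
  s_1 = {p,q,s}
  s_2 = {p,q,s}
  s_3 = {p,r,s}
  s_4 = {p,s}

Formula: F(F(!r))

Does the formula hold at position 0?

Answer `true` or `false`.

s_0={p,q,r}: F(F(!r))=True F(!r)=True !r=False r=True
s_1={p,q,s}: F(F(!r))=True F(!r)=True !r=True r=False
s_2={p,q,s}: F(F(!r))=True F(!r)=True !r=True r=False
s_3={p,r,s}: F(F(!r))=True F(!r)=True !r=False r=True
s_4={p,s}: F(F(!r))=True F(!r)=True !r=True r=False

Answer: true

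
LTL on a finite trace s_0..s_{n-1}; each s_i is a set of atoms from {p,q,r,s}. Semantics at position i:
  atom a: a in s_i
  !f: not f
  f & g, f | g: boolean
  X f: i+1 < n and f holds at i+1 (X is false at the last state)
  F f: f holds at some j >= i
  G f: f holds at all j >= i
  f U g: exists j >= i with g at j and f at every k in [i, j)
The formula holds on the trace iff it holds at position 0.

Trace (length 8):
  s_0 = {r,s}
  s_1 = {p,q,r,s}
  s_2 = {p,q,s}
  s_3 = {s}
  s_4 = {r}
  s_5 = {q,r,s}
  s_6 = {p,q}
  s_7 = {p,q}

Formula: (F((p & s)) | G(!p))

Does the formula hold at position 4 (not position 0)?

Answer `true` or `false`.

s_0={r,s}: (F((p & s)) | G(!p))=True F((p & s))=True (p & s)=False p=False s=True G(!p)=False !p=True
s_1={p,q,r,s}: (F((p & s)) | G(!p))=True F((p & s))=True (p & s)=True p=True s=True G(!p)=False !p=False
s_2={p,q,s}: (F((p & s)) | G(!p))=True F((p & s))=True (p & s)=True p=True s=True G(!p)=False !p=False
s_3={s}: (F((p & s)) | G(!p))=False F((p & s))=False (p & s)=False p=False s=True G(!p)=False !p=True
s_4={r}: (F((p & s)) | G(!p))=False F((p & s))=False (p & s)=False p=False s=False G(!p)=False !p=True
s_5={q,r,s}: (F((p & s)) | G(!p))=False F((p & s))=False (p & s)=False p=False s=True G(!p)=False !p=True
s_6={p,q}: (F((p & s)) | G(!p))=False F((p & s))=False (p & s)=False p=True s=False G(!p)=False !p=False
s_7={p,q}: (F((p & s)) | G(!p))=False F((p & s))=False (p & s)=False p=True s=False G(!p)=False !p=False
Evaluating at position 4: result = False

Answer: false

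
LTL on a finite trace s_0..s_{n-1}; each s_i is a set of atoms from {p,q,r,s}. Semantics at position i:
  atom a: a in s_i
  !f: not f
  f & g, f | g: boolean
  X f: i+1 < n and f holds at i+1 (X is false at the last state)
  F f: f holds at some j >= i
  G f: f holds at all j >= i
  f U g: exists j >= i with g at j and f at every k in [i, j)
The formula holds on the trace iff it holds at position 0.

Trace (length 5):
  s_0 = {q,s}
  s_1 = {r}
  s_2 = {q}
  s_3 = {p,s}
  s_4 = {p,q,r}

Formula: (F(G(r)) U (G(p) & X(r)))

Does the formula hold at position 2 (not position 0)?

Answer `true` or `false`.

s_0={q,s}: (F(G(r)) U (G(p) & X(r)))=True F(G(r))=True G(r)=False r=False (G(p) & X(r))=False G(p)=False p=False X(r)=True
s_1={r}: (F(G(r)) U (G(p) & X(r)))=True F(G(r))=True G(r)=False r=True (G(p) & X(r))=False G(p)=False p=False X(r)=False
s_2={q}: (F(G(r)) U (G(p) & X(r)))=True F(G(r))=True G(r)=False r=False (G(p) & X(r))=False G(p)=False p=False X(r)=False
s_3={p,s}: (F(G(r)) U (G(p) & X(r)))=True F(G(r))=True G(r)=False r=False (G(p) & X(r))=True G(p)=True p=True X(r)=True
s_4={p,q,r}: (F(G(r)) U (G(p) & X(r)))=False F(G(r))=True G(r)=True r=True (G(p) & X(r))=False G(p)=True p=True X(r)=False
Evaluating at position 2: result = True

Answer: true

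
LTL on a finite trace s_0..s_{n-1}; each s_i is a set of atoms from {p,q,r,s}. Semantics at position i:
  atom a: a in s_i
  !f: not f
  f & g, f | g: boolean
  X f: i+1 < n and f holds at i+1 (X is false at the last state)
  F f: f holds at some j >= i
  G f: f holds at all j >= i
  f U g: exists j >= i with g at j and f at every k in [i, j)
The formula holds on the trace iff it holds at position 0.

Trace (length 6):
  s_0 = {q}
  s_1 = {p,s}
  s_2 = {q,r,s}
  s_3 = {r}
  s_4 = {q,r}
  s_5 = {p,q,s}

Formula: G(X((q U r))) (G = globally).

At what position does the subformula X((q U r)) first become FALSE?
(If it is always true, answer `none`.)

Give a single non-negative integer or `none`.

Answer: 0

Derivation:
s_0={q}: X((q U r))=False (q U r)=False q=True r=False
s_1={p,s}: X((q U r))=True (q U r)=False q=False r=False
s_2={q,r,s}: X((q U r))=True (q U r)=True q=True r=True
s_3={r}: X((q U r))=True (q U r)=True q=False r=True
s_4={q,r}: X((q U r))=False (q U r)=True q=True r=True
s_5={p,q,s}: X((q U r))=False (q U r)=False q=True r=False
G(X((q U r))) holds globally = False
First violation at position 0.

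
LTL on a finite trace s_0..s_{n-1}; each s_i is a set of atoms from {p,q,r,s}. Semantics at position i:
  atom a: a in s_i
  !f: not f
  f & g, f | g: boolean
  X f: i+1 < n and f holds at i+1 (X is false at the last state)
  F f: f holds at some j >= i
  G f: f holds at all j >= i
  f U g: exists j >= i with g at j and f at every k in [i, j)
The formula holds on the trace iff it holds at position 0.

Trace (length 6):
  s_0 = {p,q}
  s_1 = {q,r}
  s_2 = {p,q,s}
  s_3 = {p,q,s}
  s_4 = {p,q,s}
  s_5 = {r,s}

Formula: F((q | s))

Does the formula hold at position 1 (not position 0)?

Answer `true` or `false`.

s_0={p,q}: F((q | s))=True (q | s)=True q=True s=False
s_1={q,r}: F((q | s))=True (q | s)=True q=True s=False
s_2={p,q,s}: F((q | s))=True (q | s)=True q=True s=True
s_3={p,q,s}: F((q | s))=True (q | s)=True q=True s=True
s_4={p,q,s}: F((q | s))=True (q | s)=True q=True s=True
s_5={r,s}: F((q | s))=True (q | s)=True q=False s=True
Evaluating at position 1: result = True

Answer: true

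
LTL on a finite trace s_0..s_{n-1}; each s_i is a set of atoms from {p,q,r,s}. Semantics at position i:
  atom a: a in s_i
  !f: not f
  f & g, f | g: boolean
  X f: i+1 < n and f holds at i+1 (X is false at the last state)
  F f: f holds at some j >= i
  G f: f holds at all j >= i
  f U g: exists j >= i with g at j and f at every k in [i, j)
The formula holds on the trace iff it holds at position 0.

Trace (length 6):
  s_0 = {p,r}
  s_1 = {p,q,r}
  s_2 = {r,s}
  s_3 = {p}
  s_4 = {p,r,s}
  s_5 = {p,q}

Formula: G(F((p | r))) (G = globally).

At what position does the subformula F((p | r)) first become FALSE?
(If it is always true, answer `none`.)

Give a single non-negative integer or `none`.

s_0={p,r}: F((p | r))=True (p | r)=True p=True r=True
s_1={p,q,r}: F((p | r))=True (p | r)=True p=True r=True
s_2={r,s}: F((p | r))=True (p | r)=True p=False r=True
s_3={p}: F((p | r))=True (p | r)=True p=True r=False
s_4={p,r,s}: F((p | r))=True (p | r)=True p=True r=True
s_5={p,q}: F((p | r))=True (p | r)=True p=True r=False
G(F((p | r))) holds globally = True
No violation — formula holds at every position.

Answer: none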